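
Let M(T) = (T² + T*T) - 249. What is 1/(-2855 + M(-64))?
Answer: 1/5088 ≈ 0.00019654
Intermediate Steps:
M(T) = -249 + 2*T² (M(T) = (T² + T²) - 249 = 2*T² - 249 = -249 + 2*T²)
1/(-2855 + M(-64)) = 1/(-2855 + (-249 + 2*(-64)²)) = 1/(-2855 + (-249 + 2*4096)) = 1/(-2855 + (-249 + 8192)) = 1/(-2855 + 7943) = 1/5088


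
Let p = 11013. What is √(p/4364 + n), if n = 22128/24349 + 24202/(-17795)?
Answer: √1852376083667315167732615/945439772810 ≈ 1.4396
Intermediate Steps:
n = -195526738/433290455 (n = 22128*(1/24349) + 24202*(-1/17795) = 22128/24349 - 24202/17795 = -195526738/433290455 ≈ -0.45126)
√(p/4364 + n) = √(11013/4364 - 195526738/433290455) = √(3918549096283/1890879545620) = √1852376083667315167732615/945439772810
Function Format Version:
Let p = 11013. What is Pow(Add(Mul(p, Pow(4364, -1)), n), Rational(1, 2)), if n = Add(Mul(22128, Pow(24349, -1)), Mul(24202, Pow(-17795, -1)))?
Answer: Mul(Rational(1, 945439772810), Pow(1852376083667315167732615, Rational(1, 2))) ≈ 1.4396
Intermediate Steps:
n = Rational(-195526738, 433290455) (n = Add(Mul(22128, Rational(1, 24349)), Mul(24202, Rational(-1, 17795))) = Add(Rational(22128, 24349), Rational(-24202, 17795)) = Rational(-195526738, 433290455) ≈ -0.45126)
Pow(Add(Mul(p, Pow(4364, -1)), n), Rational(1, 2)) = Pow(Add(Mul(11013, Pow(4364, -1)), Rational(-195526738, 433290455)), Rational(1, 2)) = Pow(Add(Mul(11013, Rational(1, 4364)), Rational(-195526738, 433290455)), Rational(1, 2)) = Pow(Add(Rational(11013, 4364), Rational(-195526738, 433290455)), Rational(1, 2)) = Pow(Rational(3918549096283, 1890879545620), Rational(1, 2)) = Mul(Rational(1, 945439772810), Pow(1852376083667315167732615, Rational(1, 2)))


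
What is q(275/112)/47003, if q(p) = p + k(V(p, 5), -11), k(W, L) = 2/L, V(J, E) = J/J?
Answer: 2801/57907696 ≈ 4.8370e-5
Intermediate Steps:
V(J, E) = 1
q(p) = -2/11 + p (q(p) = p + 2/(-11) = p + 2*(-1/11) = p - 2/11 = -2/11 + p)
q(275/112)/47003 = (-2/11 + 275/112)/47003 = (-2/11 + 275*(1/112))*(1/47003) = (-2/11 + 275/112)*(1/47003) = (2801/1232)*(1/47003) = 2801/57907696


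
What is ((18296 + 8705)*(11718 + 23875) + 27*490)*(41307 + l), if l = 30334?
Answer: 68851286779543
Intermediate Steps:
((18296 + 8705)*(11718 + 23875) + 27*490)*(41307 + l) = ((18296 + 8705)*(11718 + 23875) + 27*490)*(41307 + 30334) = (27001*35593 + 13230)*71641 = (961046593 + 13230)*71641 = 961059823*71641 = 68851286779543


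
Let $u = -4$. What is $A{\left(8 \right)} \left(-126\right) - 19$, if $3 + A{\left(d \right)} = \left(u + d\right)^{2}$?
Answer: $-1657$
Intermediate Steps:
$A{\left(d \right)} = -3 + \left(-4 + d\right)^{2}$
$A{\left(8 \right)} \left(-126\right) - 19 = \left(-3 + \left(-4 + 8\right)^{2}\right) \left(-126\right) - 19 = \left(-3 + 4^{2}\right) \left(-126\right) - 19 = \left(-3 + 16\right) \left(-126\right) - 19 = 13 \left(-126\right) - 19 = -1638 - 19 = -1657$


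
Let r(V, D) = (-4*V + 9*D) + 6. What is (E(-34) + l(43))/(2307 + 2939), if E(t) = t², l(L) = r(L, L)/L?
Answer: 49929/225578 ≈ 0.22134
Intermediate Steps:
r(V, D) = 6 - 4*V + 9*D
l(L) = (6 + 5*L)/L (l(L) = (6 - 4*L + 9*L)/L = (6 + 5*L)/L)
(E(-34) + l(43))/(2307 + 2939) = ((-34)² + (5 + 6/43))/(2307 + 2939) = (1156 + (5 + 6*(1/43)))/5246 = (1156 + (5 + 6/43))*(1/5246) = (1156 + 221/43)*(1/5246) = (49929/43)*(1/5246) = 49929/225578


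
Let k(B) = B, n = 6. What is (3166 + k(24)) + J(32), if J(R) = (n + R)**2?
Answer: 4634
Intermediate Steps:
J(R) = (6 + R)**2
(3166 + k(24)) + J(32) = (3166 + 24) + (6 + 32)**2 = 3190 + 38**2 = 3190 + 1444 = 4634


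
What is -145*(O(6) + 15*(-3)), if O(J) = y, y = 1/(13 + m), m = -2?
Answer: 71630/11 ≈ 6511.8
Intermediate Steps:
y = 1/11 (y = 1/(13 - 2) = 1/11 ≈ 0.090909)
O(J) = 1/11
-145*(O(6) + 15*(-3)) = -145*(1/11 + 15*(-3)) = -145*(1/11 - 45) = -145*(-494/11) = 71630/11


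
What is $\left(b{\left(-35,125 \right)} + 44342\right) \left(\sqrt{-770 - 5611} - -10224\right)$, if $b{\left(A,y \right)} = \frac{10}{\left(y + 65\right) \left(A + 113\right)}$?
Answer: $\frac{111978095880}{247} + \frac{65714845 i \sqrt{709}}{494} \approx 4.5335 \cdot 10^{8} + 3.5421 \cdot 10^{6} i$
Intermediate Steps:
$b{\left(A,y \right)} = \frac{10}{\left(65 + y\right) \left(113 + A\right)}$
$\left(b{\left(-35,125 \right)} + 44342\right) \left(\sqrt{-770 - 5611} - -10224\right) = \left(\frac{10}{7345 + 65 \left(-35\right) + 113 \cdot 125 - 4375} + 44342\right) \left(\sqrt{-770 - 5611} - -10224\right) = \left(\frac{10}{7345 - 2275 + 14125 - 4375} + 44342\right) \left(\sqrt{-6381} + 10224\right) = \left(\frac{10}{14820} + 44342\right) \left(3 i \sqrt{709} + 10224\right) = \left(10 \cdot \frac{1}{14820} + 44342\right) \left(10224 + 3 i \sqrt{709}\right) = \left(\frac{1}{1482} + 44342\right) \left(10224 + 3 i \sqrt{709}\right) = \frac{65714845 \left(10224 + 3 i \sqrt{709}\right)}{1482} = \frac{111978095880}{247} + \frac{65714845 i \sqrt{709}}{494}$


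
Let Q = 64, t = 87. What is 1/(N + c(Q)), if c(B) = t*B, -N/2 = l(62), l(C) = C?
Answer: 1/5444 ≈ 0.00018369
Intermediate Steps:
N = -124 (N = -2*62 = -124)
c(B) = 87*B
1/(N + c(Q)) = 1/(-124 + 87*64) = 1/(-124 + 5568) = 1/5444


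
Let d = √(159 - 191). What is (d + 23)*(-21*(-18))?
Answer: 8694 + 1512*I*√2 ≈ 8694.0 + 2138.3*I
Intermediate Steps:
d = 4*I*√2 (d = √(-32) = 4*I*√2 ≈ 5.6569*I)
(d + 23)*(-21*(-18)) = (4*I*√2 + 23)*(-21*(-18)) = (23 + 4*I*√2)*378 = 8694 + 1512*I*√2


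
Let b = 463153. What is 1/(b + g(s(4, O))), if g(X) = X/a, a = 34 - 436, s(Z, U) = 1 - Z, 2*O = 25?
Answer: 134/62062503 ≈ 2.1591e-6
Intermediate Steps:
O = 25/2 (O = (½)*25 = 25/2 ≈ 12.500)
a = -402
g(X) = -X/402 (g(X) = X/(-402) = X*(-1/402) = -X/402)
1/(b + g(s(4, O))) = 1/(463153 - (1 - 1*4)/402) = 1/(463153 - (1 - 4)/402) = 1/(463153 - 1/402*(-3)) = 1/(463153 + 1/134) = 1/(62062503/134) = 134/62062503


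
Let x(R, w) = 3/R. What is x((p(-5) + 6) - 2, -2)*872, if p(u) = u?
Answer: -2616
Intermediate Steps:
x((p(-5) + 6) - 2, -2)*872 = (3/((-5 + 6) - 2))*872 = (3/(1 - 2))*872 = (3/(-1))*872 = (3*(-1))*872 = -3*872 = -2616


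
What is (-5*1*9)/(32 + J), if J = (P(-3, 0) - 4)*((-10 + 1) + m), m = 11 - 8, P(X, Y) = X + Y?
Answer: -45/74 ≈ -0.60811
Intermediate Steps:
m = 3
J = 42 (J = ((-3 + 0) - 4)*((-10 + 1) + 3) = (-3 - 4)*(-9 + 3) = -7*(-6) = 42)
(-5*1*9)/(32 + J) = (-5*1*9)/(32 + 42) = -5*9/74 = -45*1/74 = -45/74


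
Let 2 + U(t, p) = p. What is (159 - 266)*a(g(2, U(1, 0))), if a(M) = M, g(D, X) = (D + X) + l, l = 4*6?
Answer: -2568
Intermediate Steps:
l = 24
U(t, p) = -2 + p
g(D, X) = 24 + D + X (g(D, X) = (D + X) + 24 = 24 + D + X)
(159 - 266)*a(g(2, U(1, 0))) = (159 - 266)*(24 + 2 + (-2 + 0)) = -107*(24 + 2 - 2) = -107*24 = -2568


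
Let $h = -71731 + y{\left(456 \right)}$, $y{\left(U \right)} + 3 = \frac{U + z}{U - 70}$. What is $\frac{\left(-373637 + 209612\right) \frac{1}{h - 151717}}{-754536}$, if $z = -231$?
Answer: $- \frac{10552275}{10846689031916} \approx -9.7286 \cdot 10^{-7}$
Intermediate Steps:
$y{\left(U \right)} = -3 + \frac{-231 + U}{-70 + U}$ ($y{\left(U \right)} = -3 + \frac{U - 231}{U - 70} = -3 + \frac{-231 + U}{-70 + U}$)
$h = - \frac{27689099}{386}$ ($h = -71731 + \frac{-21 - 912}{-70 + 456} = -71731 + \frac{-21 - 912}{386} = -71731 + \frac{1}{386} \left(-933\right) = -71731 - \frac{933}{386} = - \frac{27689099}{386} \approx -71733.0$)
$\frac{\left(-373637 + 209612\right) \frac{1}{h - 151717}}{-754536} = \frac{\left(-373637 + 209612\right) \frac{1}{- \frac{27689099}{386} - 151717}}{-754536} = - \frac{164025}{- \frac{86251861}{386}} \left(- \frac{1}{754536}\right) = \left(-164025\right) \left(- \frac{386}{86251861}\right) \left(- \frac{1}{754536}\right) = \frac{63313650}{86251861} \left(- \frac{1}{754536}\right) = - \frac{10552275}{10846689031916}$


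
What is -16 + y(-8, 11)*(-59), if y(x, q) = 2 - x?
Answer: -606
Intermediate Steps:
-16 + y(-8, 11)*(-59) = -16 + (2 - 1*(-8))*(-59) = -16 + (2 + 8)*(-59) = -16 + 10*(-59) = -16 - 590 = -606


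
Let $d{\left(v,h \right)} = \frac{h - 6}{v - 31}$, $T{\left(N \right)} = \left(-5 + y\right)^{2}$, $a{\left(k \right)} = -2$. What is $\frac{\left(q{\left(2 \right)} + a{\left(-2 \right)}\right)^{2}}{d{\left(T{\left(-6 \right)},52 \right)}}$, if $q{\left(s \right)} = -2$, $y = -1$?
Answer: $\frac{40}{23} \approx 1.7391$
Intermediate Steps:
$T{\left(N \right)} = 36$ ($T{\left(N \right)} = \left(-5 - 1\right)^{2} = \left(-6\right)^{2} = 36$)
$d{\left(v,h \right)} = \frac{-6 + h}{-31 + v}$
$\frac{\left(q{\left(2 \right)} + a{\left(-2 \right)}\right)^{2}}{d{\left(T{\left(-6 \right)},52 \right)}} = \frac{\left(-2 - 2\right)^{2}}{\frac{1}{-31 + 36} \left(-6 + 52\right)} = \frac{\left(-4\right)^{2}}{\frac{1}{5} \cdot 46} = \frac{16}{\frac{1}{5} \cdot 46} = \frac{16}{\frac{46}{5}} = 16 \cdot \frac{5}{46} = \frac{40}{23}$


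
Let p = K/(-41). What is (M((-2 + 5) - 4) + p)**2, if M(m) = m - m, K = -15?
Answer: 225/1681 ≈ 0.13385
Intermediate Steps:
p = 15/41 (p = -15/(-41) = -15*(-1/41) = 15/41 ≈ 0.36585)
M(m) = 0
(M((-2 + 5) - 4) + p)**2 = (0 + 15/41)**2 = (15/41)**2 = 225/1681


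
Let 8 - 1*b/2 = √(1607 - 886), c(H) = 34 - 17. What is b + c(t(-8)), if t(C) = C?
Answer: 33 - 2*√721 ≈ -20.703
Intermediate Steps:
c(H) = 17
b = 16 - 2*√721 (b = 16 - 2*√(1607 - 886) = 16 - 2*√721 ≈ -37.703)
b + c(t(-8)) = (16 - 2*√721) + 17 = 33 - 2*√721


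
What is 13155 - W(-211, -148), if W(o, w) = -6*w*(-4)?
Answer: 16707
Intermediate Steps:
W(o, w) = 24*w
13155 - W(-211, -148) = 13155 - 24*(-148) = 13155 - 1*(-3552) = 13155 + 3552 = 16707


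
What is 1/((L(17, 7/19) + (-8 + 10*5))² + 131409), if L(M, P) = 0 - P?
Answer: 361/48064330 ≈ 7.5108e-6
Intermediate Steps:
L(M, P) = -P
1/((L(17, 7/19) + (-8 + 10*5))² + 131409) = 1/((-7/19 + (-8 + 10*5))² + 131409) = 1/((-7/19 + (-8 + 50))² + 131409) = 1/((-1*7/19 + 42)² + 131409) = 1/((-7/19 + 42)² + 131409) = 1/((791/19)² + 131409) = 1/(625681/361 + 131409) = 1/(48064330/361) = 361/48064330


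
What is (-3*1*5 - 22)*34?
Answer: -1258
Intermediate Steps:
(-3*1*5 - 22)*34 = (-3*5 - 22)*34 = (-15 - 22)*34 = -37*34 = -1258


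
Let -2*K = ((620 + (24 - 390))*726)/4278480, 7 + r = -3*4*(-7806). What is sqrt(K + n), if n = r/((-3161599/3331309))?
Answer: 3*I*sqrt(13933914675809901600916329010)/1127236507460 ≈ 314.15*I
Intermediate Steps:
r = 93665 (r = -7 - 3*4*(-7806) = -7 - 12*(-7806) = -7 + 93672 = 93665)
n = -312027057485/3161599 (n = 93665/((-3161599/3331309)) = 93665/((-3161599*1/3331309)) = 93665/(-3161599/3331309) = 93665*(-3331309/3161599) = -312027057485/3161599 ≈ -98693.)
K = -15367/713080 (K = -(620 + (24 - 390))*726/(2*4278480) = -(620 - 366)*726/(2*4278480) = -254*726/(2*4278480) = -92202/4278480 = -1/2*15367/356540 = -15367/713080 ≈ -0.021550)
sqrt(K + n) = sqrt(-15367/713080 - 312027057485/3161599) = sqrt(-222500302735695633/2254473014920) = 3*I*sqrt(13933914675809901600916329010)/1127236507460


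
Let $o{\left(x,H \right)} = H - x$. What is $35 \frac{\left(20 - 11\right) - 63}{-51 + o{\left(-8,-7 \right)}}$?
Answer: $\frac{189}{5} \approx 37.8$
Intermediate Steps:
$35 \frac{\left(20 - 11\right) - 63}{-51 + o{\left(-8,-7 \right)}} = 35 \frac{\left(20 - 11\right) - 63}{-51 - -1} = 35 \frac{9 - 63}{-51 + \left(-7 + 8\right)} = 35 \left(- \frac{54}{-51 + 1}\right) = 35 \left(- \frac{54}{-50}\right) = 35 \left(\left(-54\right) \left(- \frac{1}{50}\right)\right) = 35 \cdot \frac{27}{25} = \frac{189}{5}$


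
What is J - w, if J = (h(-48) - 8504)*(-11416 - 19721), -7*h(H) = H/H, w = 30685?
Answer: 1853339678/7 ≈ 2.6476e+8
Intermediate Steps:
h(H) = -1/7 (h(H) = -H/(7*H) = -1/7*1 = -1/7)
J = 1853554473/7 (J = (-1/7 - 8504)*(-11416 - 19721) = -59529/7*(-31137) = 1853554473/7 ≈ 2.6479e+8)
J - w = 1853554473/7 - 1*30685 = 1853554473/7 - 30685 = 1853339678/7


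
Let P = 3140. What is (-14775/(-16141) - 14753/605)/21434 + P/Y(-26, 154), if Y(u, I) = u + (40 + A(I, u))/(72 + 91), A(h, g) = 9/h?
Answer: -8248992648680801267/67657532056199855 ≈ -121.92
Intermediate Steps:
Y(u, I) = 40/163 + u + 9/(163*I) (Y(u, I) = u + (40 + 9/I)/(72 + 91) = u + (40 + 9/I)/163 = u + (40 + 9/I)*(1/163) = u + (40/163 + 9/(163*I)) = 40/163 + u + 9/(163*I))
(-14775/(-16141) - 14753/605)/21434 + P/Y(-26, 154) = (-14775/(-16141) - 14753/605)/21434 + 3140/(40/163 - 26 + (9/163)/154) = (-14775*(-1/16141) - 14753*1/605)*(1/21434) + 3140/(40/163 - 26 + (9/163)*(1/154)) = (14775/16141 - 14753/605)*(1/21434) + 3140/(40/163 - 26 + 9/25102) = -229189298/9765305*1/21434 + 3140/(-646483/25102) = -114594649/104654773685 + 3140*(-25102/646483) = -114594649/104654773685 - 78820280/646483 = -8248992648680801267/67657532056199855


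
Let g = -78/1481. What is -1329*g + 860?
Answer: 1377322/1481 ≈ 929.99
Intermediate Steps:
g = -78/1481 (g = -78*1/1481 = -78/1481 ≈ -0.052667)
-1329*g + 860 = -1329*(-78/1481) + 860 = 103662/1481 + 860 = 1377322/1481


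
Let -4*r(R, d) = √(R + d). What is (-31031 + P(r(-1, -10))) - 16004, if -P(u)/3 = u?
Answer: -47035 + 3*I*√11/4 ≈ -47035.0 + 2.4875*I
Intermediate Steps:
r(R, d) = -√(R + d)/4
P(u) = -3*u
(-31031 + P(r(-1, -10))) - 16004 = (-31031 - (-3)*√(-1 - 10)/4) - 16004 = (-31031 - (-3)*√(-11)/4) - 16004 = (-31031 - (-3)*I*√11/4) - 16004 = (-31031 + 3*I*√11/4) - 16004 = -47035 + 3*I*√11/4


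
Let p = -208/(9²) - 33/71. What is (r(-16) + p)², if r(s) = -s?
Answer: 5561430625/33074001 ≈ 168.15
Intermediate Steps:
p = -17441/5751 (p = -208/81 - 33*1/71 = -208*1/81 - 33/71 = -208/81 - 33/71 = -17441/5751 ≈ -3.0327)
(r(-16) + p)² = (-1*(-16) - 17441/5751)² = (16 - 17441/5751)² = (74575/5751)² = 5561430625/33074001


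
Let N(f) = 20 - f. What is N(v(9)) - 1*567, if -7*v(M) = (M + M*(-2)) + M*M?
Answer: -3757/7 ≈ -536.71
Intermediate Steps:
v(M) = -M²/7 + M/7 (v(M) = -((M + M*(-2)) + M*M)/7 = -((M - 2*M) + M²)/7 = -(-M + M²)/7 = -(M² - M)/7 = -M²/7 + M/7)
N(v(9)) - 1*567 = (20 - 9*(1 - 1*9)/7) - 1*567 = (20 - 9*(1 - 9)/7) - 567 = (20 - 9*(-8)/7) - 567 = (20 - 1*(-72/7)) - 567 = (20 + 72/7) - 567 = 212/7 - 567 = -3757/7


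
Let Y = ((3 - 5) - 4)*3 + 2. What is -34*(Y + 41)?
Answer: -850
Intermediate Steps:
Y = -16 (Y = (-2 - 4)*3 + 2 = -6*3 + 2 = -18 + 2 = -16)
-34*(Y + 41) = -34*(-16 + 41) = -34*25 = -850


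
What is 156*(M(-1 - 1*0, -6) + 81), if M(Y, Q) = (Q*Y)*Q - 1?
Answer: 6864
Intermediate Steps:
M(Y, Q) = -1 + Y*Q² (M(Y, Q) = Y*Q² - 1 = -1 + Y*Q²)
156*(M(-1 - 1*0, -6) + 81) = 156*((-1 + (-1 - 1*0)*(-6)²) + 81) = 156*((-1 + (-1 + 0)*36) + 81) = 156*((-1 - 1*36) + 81) = 156*((-1 - 36) + 81) = 156*(-37 + 81) = 156*44 = 6864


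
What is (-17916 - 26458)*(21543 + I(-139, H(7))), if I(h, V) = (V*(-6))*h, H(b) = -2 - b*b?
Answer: 931454634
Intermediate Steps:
H(b) = -2 - b**2
I(h, V) = -6*V*h (I(h, V) = (-6*V)*h = -6*V*h)
(-17916 - 26458)*(21543 + I(-139, H(7))) = (-17916 - 26458)*(21543 - 6*(-2 - 1*7**2)*(-139)) = -44374*(21543 - 6*(-2 - 1*49)*(-139)) = -44374*(21543 - 6*(-2 - 49)*(-139)) = -44374*(21543 - 6*(-51)*(-139)) = -44374*(21543 - 42534) = -44374*(-20991) = 931454634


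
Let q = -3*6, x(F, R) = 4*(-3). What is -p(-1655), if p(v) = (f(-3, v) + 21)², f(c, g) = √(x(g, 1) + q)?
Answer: -(21 + I*√30)² ≈ -411.0 - 230.04*I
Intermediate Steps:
x(F, R) = -12
q = -18
f(c, g) = I*√30 (f(c, g) = √(-12 - 18) = √(-30) = I*√30)
p(v) = (21 + I*√30)² (p(v) = (I*√30 + 21)² = (21 + I*√30)²)
-p(-1655) = -(21 + I*√30)²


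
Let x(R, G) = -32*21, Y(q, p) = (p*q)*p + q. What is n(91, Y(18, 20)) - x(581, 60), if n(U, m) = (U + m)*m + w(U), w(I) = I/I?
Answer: 52757035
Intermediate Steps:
Y(q, p) = q + q*p² (Y(q, p) = q*p² + q = q + q*p²)
w(I) = 1
x(R, G) = -672
n(U, m) = 1 + m*(U + m) (n(U, m) = (U + m)*m + 1 = m*(U + m) + 1 = 1 + m*(U + m))
n(91, Y(18, 20)) - x(581, 60) = (1 + (18*(1 + 20²))² + 91*(18*(1 + 20²))) - 1*(-672) = (1 + (18*(1 + 400))² + 91*(18*(1 + 400))) + 672 = (1 + (18*401)² + 91*(18*401)) + 672 = (1 + 7218² + 91*7218) + 672 = (1 + 52099524 + 656838) + 672 = 52756363 + 672 = 52757035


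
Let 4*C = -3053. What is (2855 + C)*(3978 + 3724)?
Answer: 32221317/2 ≈ 1.6111e+7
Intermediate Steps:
C = -3053/4 (C = (¼)*(-3053) = -3053/4 ≈ -763.25)
(2855 + C)*(3978 + 3724) = (2855 - 3053/4)*(3978 + 3724) = (8367/4)*7702 = 32221317/2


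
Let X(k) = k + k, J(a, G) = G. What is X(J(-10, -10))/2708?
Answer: -5/677 ≈ -0.0073855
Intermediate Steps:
X(k) = 2*k
X(J(-10, -10))/2708 = (2*(-10))/2708 = -20*1/2708 = -5/677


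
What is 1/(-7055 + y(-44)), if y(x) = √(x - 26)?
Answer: -1411/9954619 - I*√70/49773095 ≈ -0.00014174 - 1.6809e-7*I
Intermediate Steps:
y(x) = √(-26 + x)
1/(-7055 + y(-44)) = 1/(-7055 + √(-26 - 44)) = 1/(-7055 + √(-70)) = 1/(-7055 + I*√70)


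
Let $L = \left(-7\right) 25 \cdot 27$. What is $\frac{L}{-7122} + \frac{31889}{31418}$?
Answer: $\frac{31296959}{18646583} \approx 1.6784$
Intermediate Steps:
$L = -4725$ ($L = \left(-175\right) 27 = -4725$)
$\frac{L}{-7122} + \frac{31889}{31418} = - \frac{4725}{-7122} + \frac{31889}{31418} = \left(-4725\right) \left(- \frac{1}{7122}\right) + 31889 \cdot \frac{1}{31418} = \frac{1575}{2374} + \frac{31889}{31418} = \frac{31296959}{18646583}$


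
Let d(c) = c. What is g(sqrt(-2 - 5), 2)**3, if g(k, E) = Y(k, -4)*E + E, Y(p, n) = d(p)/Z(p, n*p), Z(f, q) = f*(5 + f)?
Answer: 2*(-90*I + 101*sqrt(7))/(-5*I + 17*sqrt(7)) ≈ 12.177 - 2.6483*I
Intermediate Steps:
Y(p, n) = 1/(5 + p) (Y(p, n) = p/((p*(5 + p))) = p*(1/(p*(5 + p))) = 1/(5 + p))
g(k, E) = E + E/(5 + k) (g(k, E) = E/(5 + k) + E = E + E/(5 + k))
g(sqrt(-2 - 5), 2)**3 = (2*(6 + sqrt(-2 - 5))/(5 + sqrt(-2 - 5)))**3 = (2*(6 + sqrt(-7))/(5 + sqrt(-7)))**3 = (2*(6 + I*sqrt(7))/(5 + I*sqrt(7)))**3 = 8*(6 + I*sqrt(7))**3/(5 + I*sqrt(7))**3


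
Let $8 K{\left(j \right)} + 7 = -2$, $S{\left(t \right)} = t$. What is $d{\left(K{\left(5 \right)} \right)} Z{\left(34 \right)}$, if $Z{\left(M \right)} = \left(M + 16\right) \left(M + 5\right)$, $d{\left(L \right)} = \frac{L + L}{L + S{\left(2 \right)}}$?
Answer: $- \frac{35100}{7} \approx -5014.3$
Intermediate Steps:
$K{\left(j \right)} = - \frac{9}{8}$ ($K{\left(j \right)} = - \frac{7}{8} + \frac{1}{8} \left(-2\right) = - \frac{7}{8} - \frac{1}{4} = - \frac{9}{8}$)
$d{\left(L \right)} = \frac{2 L}{2 + L}$ ($d{\left(L \right)} = \frac{L + L}{L + 2} = \frac{2 L}{2 + L}$)
$Z{\left(M \right)} = \left(5 + M\right) \left(16 + M\right)$ ($Z{\left(M \right)} = \left(16 + M\right) \left(5 + M\right) = \left(5 + M\right) \left(16 + M\right)$)
$d{\left(K{\left(5 \right)} \right)} Z{\left(34 \right)} = 2 \left(- \frac{9}{8}\right) \frac{1}{2 - \frac{9}{8}} \left(80 + 34^{2} + 21 \cdot 34\right) = 2 \left(- \frac{9}{8}\right) \frac{1}{\frac{7}{8}} \left(80 + 1156 + 714\right) = 2 \left(- \frac{9}{8}\right) \frac{8}{7} \cdot 1950 = \left(- \frac{18}{7}\right) 1950 = - \frac{35100}{7}$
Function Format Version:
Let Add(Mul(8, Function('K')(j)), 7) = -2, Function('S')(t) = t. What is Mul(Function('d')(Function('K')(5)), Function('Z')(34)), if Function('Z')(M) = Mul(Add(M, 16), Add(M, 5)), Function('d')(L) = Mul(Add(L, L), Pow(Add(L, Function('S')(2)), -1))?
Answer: Rational(-35100, 7) ≈ -5014.3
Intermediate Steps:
Function('K')(j) = Rational(-9, 8) (Function('K')(j) = Add(Rational(-7, 8), Mul(Rational(1, 8), -2)) = Add(Rational(-7, 8), Rational(-1, 4)) = Rational(-9, 8))
Function('d')(L) = Mul(2, L, Pow(Add(2, L), -1)) (Function('d')(L) = Mul(Add(L, L), Pow(Add(L, 2), -1)) = Mul(Mul(2, L), Pow(Add(2, L), -1)) = Mul(2, L, Pow(Add(2, L), -1)))
Function('Z')(M) = Mul(Add(5, M), Add(16, M)) (Function('Z')(M) = Mul(Add(16, M), Add(5, M)) = Mul(Add(5, M), Add(16, M)))
Mul(Function('d')(Function('K')(5)), Function('Z')(34)) = Mul(Mul(2, Rational(-9, 8), Pow(Add(2, Rational(-9, 8)), -1)), Add(80, Pow(34, 2), Mul(21, 34))) = Mul(Mul(2, Rational(-9, 8), Pow(Rational(7, 8), -1)), Add(80, 1156, 714)) = Mul(Mul(2, Rational(-9, 8), Rational(8, 7)), 1950) = Mul(Rational(-18, 7), 1950) = Rational(-35100, 7)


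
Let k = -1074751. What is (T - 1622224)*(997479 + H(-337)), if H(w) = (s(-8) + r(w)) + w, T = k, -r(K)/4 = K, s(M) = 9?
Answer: -2692926840525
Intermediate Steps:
r(K) = -4*K
T = -1074751
H(w) = 9 - 3*w (H(w) = (9 - 4*w) + w = 9 - 3*w)
(T - 1622224)*(997479 + H(-337)) = (-1074751 - 1622224)*(997479 + (9 - 3*(-337))) = -2696975*(997479 + (9 + 1011)) = -2696975*(997479 + 1020) = -2696975*998499 = -2692926840525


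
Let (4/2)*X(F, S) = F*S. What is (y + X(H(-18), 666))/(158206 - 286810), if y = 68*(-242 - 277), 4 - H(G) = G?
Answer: 4661/21434 ≈ 0.21746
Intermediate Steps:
H(G) = 4 - G
y = -35292 (y = 68*(-519) = -35292)
X(F, S) = F*S/2 (X(F, S) = (F*S)/2 = F*S/2)
(y + X(H(-18), 666))/(158206 - 286810) = (-35292 + (1/2)*(4 - 1*(-18))*666)/(158206 - 286810) = (-35292 + (1/2)*(4 + 18)*666)/(-128604) = (-35292 + (1/2)*22*666)*(-1/128604) = (-35292 + 7326)*(-1/128604) = -27966*(-1/128604) = 4661/21434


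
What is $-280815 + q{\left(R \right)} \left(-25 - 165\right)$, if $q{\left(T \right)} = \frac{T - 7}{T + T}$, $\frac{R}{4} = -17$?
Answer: $- \frac{19102545}{68} \approx -2.8092 \cdot 10^{5}$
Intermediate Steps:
$R = -68$ ($R = 4 \left(-17\right) = -68$)
$q{\left(T \right)} = \frac{-7 + T}{2 T}$
$-280815 + q{\left(R \right)} \left(-25 - 165\right) = -280815 + \frac{-7 - 68}{2 \left(-68\right)} \left(-25 - 165\right) = -280815 + \frac{1}{2} \left(- \frac{1}{68}\right) \left(-75\right) \left(-190\right) = -280815 + \frac{75}{136} \left(-190\right) = -280815 - \frac{7125}{68} = - \frac{19102545}{68}$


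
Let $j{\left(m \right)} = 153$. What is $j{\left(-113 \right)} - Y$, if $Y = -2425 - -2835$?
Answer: $-257$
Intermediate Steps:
$Y = 410$ ($Y = -2425 + 2835 = 410$)
$j{\left(-113 \right)} - Y = 153 - 410 = -257$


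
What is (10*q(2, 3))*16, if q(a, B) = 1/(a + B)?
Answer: 32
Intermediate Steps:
q(a, B) = 1/(B + a)
(10*q(2, 3))*16 = (10/(3 + 2))*16 = (10/5)*16 = (10*(⅕))*16 = 2*16 = 32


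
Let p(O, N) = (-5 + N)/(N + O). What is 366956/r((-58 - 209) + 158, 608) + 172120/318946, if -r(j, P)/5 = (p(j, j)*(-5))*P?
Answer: 1613298992623/34541851800 ≈ 46.706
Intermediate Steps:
p(O, N) = (-5 + N)/(N + O)
r(j, P) = 25*P*(-5 + j)/(2*j) (r(j, P) = -5*((-5 + j)/(j + j))*(-5)*P = -5*((-5 + j)/((2*j)))*(-5)*P = -5*((1/(2*j))*(-5 + j))*(-5)*P = -5*((-5 + j)/(2*j))*(-5)*P = -5*(-5*(-5 + j)/(2*j))*P = -(-25)*P*(-5 + j)/(2*j) = 25*P*(-5 + j)/(2*j))
366956/r((-58 - 209) + 158, 608) + 172120/318946 = 366956/(((25/2)*608*(-5 + ((-58 - 209) + 158))/((-58 - 209) + 158))) + 172120/318946 = 366956/(((25/2)*608*(-5 + (-267 + 158))/(-267 + 158))) + 172120*(1/318946) = 366956/(((25/2)*608*(-5 - 109)/(-109))) + 86060/159473 = 366956/(((25/2)*608*(-1/109)*(-114))) + 86060/159473 = 366956/(866400/109) + 86060/159473 = 366956*(109/866400) + 86060/159473 = 9999551/216600 + 86060/159473 = 1613298992623/34541851800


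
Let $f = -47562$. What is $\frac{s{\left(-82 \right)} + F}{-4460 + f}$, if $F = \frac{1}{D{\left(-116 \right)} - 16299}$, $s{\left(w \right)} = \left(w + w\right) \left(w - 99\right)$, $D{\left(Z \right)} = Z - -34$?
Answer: $- \frac{486253603}{852172382} \approx -0.5706$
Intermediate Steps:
$D{\left(Z \right)} = 34 + Z$ ($D{\left(Z \right)} = Z + 34 = 34 + Z$)
$s{\left(w \right)} = 2 w \left(-99 + w\right)$
$F = - \frac{1}{16381}$ ($F = \frac{1}{\left(34 - 116\right) - 16299} = \frac{1}{-82 - 16299} = \frac{1}{-16381} = - \frac{1}{16381} \approx -6.1046 \cdot 10^{-5}$)
$\frac{s{\left(-82 \right)} + F}{-4460 + f} = \frac{2 \left(-82\right) \left(-99 - 82\right) - \frac{1}{16381}}{-4460 - 47562} = \frac{2 \left(-82\right) \left(-181\right) - \frac{1}{16381}}{-52022} = \left(29684 - \frac{1}{16381}\right) \left(- \frac{1}{52022}\right) = \frac{486253603}{16381} \left(- \frac{1}{52022}\right) = - \frac{486253603}{852172382}$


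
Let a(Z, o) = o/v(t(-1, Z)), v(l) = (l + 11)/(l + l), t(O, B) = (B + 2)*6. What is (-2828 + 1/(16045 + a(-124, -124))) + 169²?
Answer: 293019330018/11386909 ≈ 25733.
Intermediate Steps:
t(O, B) = 12 + 6*B (t(O, B) = (2 + B)*6 = 12 + 6*B)
v(l) = (11 + l)/(2*l) (v(l) = (11 + l)/((2*l)) = (11 + l)*(1/(2*l)) = (11 + l)/(2*l))
a(Z, o) = 2*o*(12 + 6*Z)/(23 + 6*Z) (a(Z, o) = o/(((11 + (12 + 6*Z))/(2*(12 + 6*Z)))) = o/(((23 + 6*Z)/(2*(12 + 6*Z)))) = o*(2*(12 + 6*Z)/(23 + 6*Z)) = 2*o*(12 + 6*Z)/(23 + 6*Z))
(-2828 + 1/(16045 + a(-124, -124))) + 169² = (-2828 + 1/(16045 + 12*(-124)*(2 - 124)/(23 + 6*(-124)))) + 169² = (-2828 + 1/(16045 + 12*(-124)*(-122)/(23 - 744))) + 28561 = (-2828 + 1/(16045 + 12*(-124)*(-122)/(-721))) + 28561 = (-2828 + 1/(16045 + 12*(-124)*(-1/721)*(-122))) + 28561 = (-2828 + 1/(16045 - 181536/721)) + 28561 = (-2828 + 1/(11386909/721)) + 28561 = (-2828 + 721/11386909) + 28561 = -32202177931/11386909 + 28561 = 293019330018/11386909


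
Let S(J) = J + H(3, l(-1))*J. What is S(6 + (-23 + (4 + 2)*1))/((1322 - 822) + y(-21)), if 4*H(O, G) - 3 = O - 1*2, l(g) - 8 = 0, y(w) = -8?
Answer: -11/246 ≈ -0.044715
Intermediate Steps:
l(g) = 8 (l(g) = 8 + 0 = 8)
H(O, G) = ¼ + O/4 (H(O, G) = ¾ + (O - 1*2)/4 = ¾ + (O - 2)/4 = ¾ + (-2 + O)/4 = ¾ + (-½ + O/4) = ¼ + O/4)
S(J) = 2*J (S(J) = J + (¼ + (¼)*3)*J = J + (¼ + ¾)*J = J + 1*J = J + J = 2*J)
S(6 + (-23 + (4 + 2)*1))/((1322 - 822) + y(-21)) = (2*(6 + (-23 + (4 + 2)*1)))/((1322 - 822) - 8) = (2*(6 + (-23 + 6*1)))/(500 - 8) = (2*(6 + (-23 + 6)))/492 = (2*(6 - 17))*(1/492) = (2*(-11))*(1/492) = -22*1/492 = -11/246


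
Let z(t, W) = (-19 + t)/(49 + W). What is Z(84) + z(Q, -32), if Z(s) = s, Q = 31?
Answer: 1440/17 ≈ 84.706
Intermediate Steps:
z(t, W) = (-19 + t)/(49 + W)
Z(84) + z(Q, -32) = 84 + (-19 + 31)/(49 - 32) = 84 + 12/17 = 1440/17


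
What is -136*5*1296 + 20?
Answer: -881260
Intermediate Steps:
-136*5*1296 + 20 = -680*1296 + 20 = -881280 + 20 = -881260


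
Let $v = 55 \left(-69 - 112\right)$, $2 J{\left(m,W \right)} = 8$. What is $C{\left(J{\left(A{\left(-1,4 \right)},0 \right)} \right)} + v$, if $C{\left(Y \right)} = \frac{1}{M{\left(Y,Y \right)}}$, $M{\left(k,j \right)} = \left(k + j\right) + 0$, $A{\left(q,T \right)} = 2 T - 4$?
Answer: $- \frac{79639}{8} \approx -9954.9$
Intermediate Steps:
$A{\left(q,T \right)} = -4 + 2 T$
$M{\left(k,j \right)} = j + k$ ($M{\left(k,j \right)} = \left(j + k\right) + 0 = j + k$)
$J{\left(m,W \right)} = 4$ ($J{\left(m,W \right)} = \frac{1}{2} \cdot 8 = 4$)
$C{\left(Y \right)} = \frac{1}{2 Y}$ ($C{\left(Y \right)} = \frac{1}{Y + Y} = \frac{1}{2 Y}$)
$v = -9955$ ($v = 55 \left(-181\right) = -9955$)
$C{\left(J{\left(A{\left(-1,4 \right)},0 \right)} \right)} + v = \frac{1}{2 \cdot 4} - 9955 = \frac{1}{2} \cdot \frac{1}{4} - 9955 = \frac{1}{8} - 9955 = - \frac{79639}{8}$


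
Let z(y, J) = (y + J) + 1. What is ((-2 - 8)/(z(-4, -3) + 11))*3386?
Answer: -6772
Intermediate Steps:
z(y, J) = 1 + J + y (z(y, J) = (J + y) + 1 = 1 + J + y)
((-2 - 8)/(z(-4, -3) + 11))*3386 = ((-2 - 8)/((1 - 3 - 4) + 11))*3386 = -10/(-6 + 11)*3386 = -10/5*3386 = -10*⅕*3386 = -2*3386 = -6772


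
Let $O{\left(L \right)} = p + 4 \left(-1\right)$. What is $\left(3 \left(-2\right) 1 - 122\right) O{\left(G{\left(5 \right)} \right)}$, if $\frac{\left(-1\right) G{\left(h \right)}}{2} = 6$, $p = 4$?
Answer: $0$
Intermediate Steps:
$G{\left(h \right)} = -12$ ($G{\left(h \right)} = \left(-2\right) 6 = -12$)
$O{\left(L \right)} = 0$ ($O{\left(L \right)} = 4 + 4 \left(-1\right) = 4 - 4 = 0$)
$\left(3 \left(-2\right) 1 - 122\right) O{\left(G{\left(5 \right)} \right)} = \left(3 \left(-2\right) 1 - 122\right) 0 = \left(\left(-6\right) 1 - 122\right) 0 = \left(-6 - 122\right) 0 = \left(-128\right) 0 = 0$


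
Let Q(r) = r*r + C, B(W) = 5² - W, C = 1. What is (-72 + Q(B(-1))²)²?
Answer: 209999478049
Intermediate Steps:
B(W) = 25 - W
Q(r) = 1 + r² (Q(r) = r*r + 1 = r² + 1 = 1 + r²)
(-72 + Q(B(-1))²)² = (-72 + (1 + (25 - 1*(-1))²)²)² = (-72 + (1 + (25 + 1)²)²)² = (-72 + (1 + 26²)²)² = (-72 + (1 + 676)²)² = (-72 + 677²)² = (-72 + 458329)² = 458257² = 209999478049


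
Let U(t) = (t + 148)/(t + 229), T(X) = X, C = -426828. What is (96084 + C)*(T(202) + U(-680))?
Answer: -30307395696/451 ≈ -6.7200e+7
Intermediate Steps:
U(t) = (148 + t)/(229 + t)
(96084 + C)*(T(202) + U(-680)) = (96084 - 426828)*(202 + (148 - 680)/(229 - 680)) = -330744*(202 - 532/(-451)) = -330744*(202 - 1/451*(-532)) = -330744*(202 + 532/451) = -330744*91634/451 = -30307395696/451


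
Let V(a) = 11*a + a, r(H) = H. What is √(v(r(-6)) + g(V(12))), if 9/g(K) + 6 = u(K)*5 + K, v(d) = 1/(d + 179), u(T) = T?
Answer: √39829790/49478 ≈ 0.12755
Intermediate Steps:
V(a) = 12*a
v(d) = 1/(179 + d)
g(K) = 9/(-6 + 6*K) (g(K) = 9/(-6 + (K*5 + K)) = 9/(-6 + (5*K + K)) = 9/(-6 + 6*K))
√(v(r(-6)) + g(V(12))) = √(1/(179 - 6) + 3/(2*(-1 + 12*12))) = √(1/173 + 3/(2*(-1 + 144))) = √(1/173 + (3/2)/143) = √(1/173 + (3/2)*(1/143)) = √(1/173 + 3/286) = √(805/49478) = √39829790/49478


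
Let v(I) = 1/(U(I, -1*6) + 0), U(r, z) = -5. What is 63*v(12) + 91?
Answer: 392/5 ≈ 78.400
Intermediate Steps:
v(I) = -⅕ (v(I) = 1/(-5 + 0) = 1/(-5) = -⅕)
63*v(12) + 91 = 63*(-⅕) + 91 = -63/5 + 91 = 392/5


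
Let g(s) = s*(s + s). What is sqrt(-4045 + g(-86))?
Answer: sqrt(10747) ≈ 103.67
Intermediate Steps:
g(s) = 2*s**2 (g(s) = s*(2*s) = 2*s**2)
sqrt(-4045 + g(-86)) = sqrt(-4045 + 2*(-86)**2) = sqrt(-4045 + 2*7396) = sqrt(-4045 + 14792) = sqrt(10747)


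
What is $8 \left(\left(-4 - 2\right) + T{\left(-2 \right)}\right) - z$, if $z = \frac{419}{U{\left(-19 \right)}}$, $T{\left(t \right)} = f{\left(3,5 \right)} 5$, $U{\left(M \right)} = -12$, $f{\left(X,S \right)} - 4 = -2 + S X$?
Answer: $\frac{8003}{12} \approx 666.92$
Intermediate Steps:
$f{\left(X,S \right)} = 2 + S X$ ($f{\left(X,S \right)} = 4 + \left(-2 + S X\right) = 2 + S X$)
$T{\left(t \right)} = 85$ ($T{\left(t \right)} = \left(2 + 5 \cdot 3\right) 5 = \left(2 + 15\right) 5 = 17 \cdot 5 = 85$)
$z = - \frac{419}{12}$ ($z = \frac{419}{-12} = 419 \left(- \frac{1}{12}\right) = - \frac{419}{12} \approx -34.917$)
$8 \left(\left(-4 - 2\right) + T{\left(-2 \right)}\right) - z = 8 \left(\left(-4 - 2\right) + 85\right) - - \frac{419}{12} = 8 \left(\left(-4 - 2\right) + 85\right) + \frac{419}{12} = 8 \left(-6 + 85\right) + \frac{419}{12} = 8 \cdot 79 + \frac{419}{12} = 632 + \frac{419}{12} = \frac{8003}{12}$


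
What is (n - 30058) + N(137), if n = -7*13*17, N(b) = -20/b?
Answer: -4329905/137 ≈ -31605.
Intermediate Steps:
n = -1547 (n = -91*17 = -1547)
(n - 30058) + N(137) = (-1547 - 30058) - 20/137 = -31605 - 20*1/137 = -31605 - 20/137 = -4329905/137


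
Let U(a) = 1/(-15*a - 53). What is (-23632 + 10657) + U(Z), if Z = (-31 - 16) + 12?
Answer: -6124199/472 ≈ -12975.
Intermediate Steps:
Z = -35 (Z = -47 + 12 = -35)
U(a) = 1/(-53 - 15*a)
(-23632 + 10657) + U(Z) = (-23632 + 10657) - 1/(53 + 15*(-35)) = -12975 - 1/(53 - 525) = -12975 - 1/(-472) = -12975 - 1*(-1/472) = -12975 + 1/472 = -6124199/472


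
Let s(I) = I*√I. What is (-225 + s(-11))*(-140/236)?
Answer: 7875/59 + 385*I*√11/59 ≈ 133.47 + 21.642*I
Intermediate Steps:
s(I) = I^(3/2)
(-225 + s(-11))*(-140/236) = (-225 + (-11)^(3/2))*(-140/236) = (-225 - 11*I*√11)*(-140*1/236) = (-225 - 11*I*√11)*(-35/59) = 7875/59 + 385*I*√11/59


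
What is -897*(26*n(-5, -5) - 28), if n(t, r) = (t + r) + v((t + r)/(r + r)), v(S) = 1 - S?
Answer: 258336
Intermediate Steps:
n(t, r) = 1 + r + t - (r + t)/(2*r) (n(t, r) = (t + r) + (1 - (t + r)/(r + r)) = (r + t) + (1 - (r + t)/(2*r)) = 1 + r + t - (r + t)/(2*r))
-897*(26*n(-5, -5) - 28) = -897*(26*(½ - 5 - 5 - ½*(-5)/(-5)) - 28) = -897*(26*(½ - 5 - 5 - ½*(-5)*(-⅕)) - 28) = -897*(26*(½ - 5 - 5 - ½) - 28) = -897*(26*(-10) - 28) = -897*(-260 - 28) = -897*(-288) = 258336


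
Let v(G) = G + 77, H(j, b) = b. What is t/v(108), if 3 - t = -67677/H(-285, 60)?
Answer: 22619/3700 ≈ 6.1132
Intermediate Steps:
v(G) = 77 + G
t = 22619/20 (t = 3 - (-67677)/60 = 3 - 1*(-22559/20) = 3 + 22559/20 = 22619/20 ≈ 1130.9)
t/v(108) = 22619/(20*(77 + 108)) = (22619/20)/185 = (22619/20)*(1/185) = 22619/3700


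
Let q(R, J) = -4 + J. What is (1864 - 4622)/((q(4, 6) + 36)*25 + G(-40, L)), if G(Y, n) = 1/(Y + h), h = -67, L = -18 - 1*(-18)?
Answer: -295106/101649 ≈ -2.9032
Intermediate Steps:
L = 0 (L = -18 + 18 = 0)
G(Y, n) = 1/(-67 + Y) (G(Y, n) = 1/(Y - 67) = 1/(-67 + Y))
(1864 - 4622)/((q(4, 6) + 36)*25 + G(-40, L)) = (1864 - 4622)/(((-4 + 6) + 36)*25 + 1/(-67 - 40)) = -2758/((2 + 36)*25 + 1/(-107)) = -2758/(38*25 - 1/107) = -2758/(950 - 1/107) = -2758/101649/107 = -2758*107/101649 = -295106/101649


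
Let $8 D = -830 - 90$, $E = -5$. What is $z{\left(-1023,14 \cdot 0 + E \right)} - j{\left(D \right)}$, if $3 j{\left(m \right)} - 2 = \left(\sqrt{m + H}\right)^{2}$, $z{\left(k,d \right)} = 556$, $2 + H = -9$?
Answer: $\frac{1792}{3} \approx 597.33$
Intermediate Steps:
$H = -11$ ($H = -2 - 9 = -11$)
$D = -115$ ($D = \frac{-830 - 90}{8} = \frac{1}{8} \left(-920\right) = -115$)
$j{\left(m \right)} = -3 + \frac{m}{3}$ ($j{\left(m \right)} = \frac{2}{3} + \frac{\left(\sqrt{m - 11}\right)^{2}}{3} = \frac{2}{3} + \frac{\left(\sqrt{-11 + m}\right)^{2}}{3} = \frac{2}{3} + \frac{-11 + m}{3} = \frac{2}{3} + \left(- \frac{11}{3} + \frac{m}{3}\right) = -3 + \frac{m}{3}$)
$z{\left(-1023,14 \cdot 0 + E \right)} - j{\left(D \right)} = 556 - \left(-3 + \frac{1}{3} \left(-115\right)\right) = 556 - \left(-3 - \frac{115}{3}\right) = 556 - - \frac{124}{3} = 556 + \frac{124}{3} = \frac{1792}{3}$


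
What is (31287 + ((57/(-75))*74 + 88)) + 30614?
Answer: 1548319/25 ≈ 61933.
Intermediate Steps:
(31287 + ((57/(-75))*74 + 88)) + 30614 = (31287 + ((57*(-1/75))*74 + 88)) + 30614 = (31287 + (-19/25*74 + 88)) + 30614 = (31287 + (-1406/25 + 88)) + 30614 = (31287 + 794/25) + 30614 = 782969/25 + 30614 = 1548319/25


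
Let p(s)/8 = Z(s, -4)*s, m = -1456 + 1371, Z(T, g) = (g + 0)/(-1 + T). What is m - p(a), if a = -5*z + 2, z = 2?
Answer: -509/9 ≈ -56.556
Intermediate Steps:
Z(T, g) = g/(-1 + T)
m = -85
a = -8 (a = -5*2 + 2 = -10 + 2 = -8)
p(s) = -32*s/(-1 + s) (p(s) = 8*((-4/(-1 + s))*s) = 8*(-4*s/(-1 + s)) = -32*s/(-1 + s))
m - p(a) = -85 - (-32)*(-8)/(-1 - 8) = -85 - (-32)*(-8)/(-9) = -85 - (-32)*(-8)*(-1)/9 = -85 - 1*(-256/9) = -85 + 256/9 = -509/9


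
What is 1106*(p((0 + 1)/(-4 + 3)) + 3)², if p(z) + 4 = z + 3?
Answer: 1106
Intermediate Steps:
p(z) = -1 + z (p(z) = -4 + (z + 3) = -4 + (3 + z) = -1 + z)
1106*(p((0 + 1)/(-4 + 3)) + 3)² = 1106*((-1 + (0 + 1)/(-4 + 3)) + 3)² = 1106*((-1 + 1/(-1)) + 3)² = 1106*((-1 + 1*(-1)) + 3)² = 1106*((-1 - 1) + 3)² = 1106*(-2 + 3)² = 1106*1² = 1106*1 = 1106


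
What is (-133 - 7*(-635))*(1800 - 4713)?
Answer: -12560856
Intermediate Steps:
(-133 - 7*(-635))*(1800 - 4713) = (-133 + 4445)*(-2913) = 4312*(-2913) = -12560856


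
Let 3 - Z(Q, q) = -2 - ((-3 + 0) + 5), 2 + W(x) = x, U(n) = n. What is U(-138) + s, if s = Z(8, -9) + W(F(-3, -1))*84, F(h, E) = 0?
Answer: -299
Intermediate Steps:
W(x) = -2 + x
Z(Q, q) = 7 (Z(Q, q) = 3 - (-2 - ((-3 + 0) + 5)) = 3 - (-2 - (-3 + 5)) = 3 - (-2 - 1*2) = 3 - (-2 - 2) = 3 - 1*(-4) = 3 + 4 = 7)
s = -161 (s = 7 + (-2 + 0)*84 = 7 - 2*84 = 7 - 168 = -161)
U(-138) + s = -138 - 161 = -299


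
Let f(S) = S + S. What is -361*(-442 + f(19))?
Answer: 145844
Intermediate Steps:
f(S) = 2*S
-361*(-442 + f(19)) = -361*(-442 + 2*19) = -361*(-442 + 38) = -361*(-404) = 145844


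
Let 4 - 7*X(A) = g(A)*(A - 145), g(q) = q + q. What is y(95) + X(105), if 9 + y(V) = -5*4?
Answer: 8201/7 ≈ 1171.6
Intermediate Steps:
g(q) = 2*q
y(V) = -29 (y(V) = -9 - 5*4 = -9 - 20 = -29)
X(A) = 4/7 - 2*A*(-145 + A)/7 (X(A) = 4/7 - 2*A*(A - 145)/7 = 4/7 - 2*A*(-145 + A)/7)
y(95) + X(105) = -29 + (4/7 - 2/7*105**2 + (290/7)*105) = -29 + (4/7 - 2/7*11025 + 4350) = -29 + (4/7 - 3150 + 4350) = -29 + 8404/7 = 8201/7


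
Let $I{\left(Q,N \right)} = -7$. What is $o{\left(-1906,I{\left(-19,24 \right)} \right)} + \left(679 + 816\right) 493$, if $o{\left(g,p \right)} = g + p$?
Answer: $735122$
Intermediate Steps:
$o{\left(-1906,I{\left(-19,24 \right)} \right)} + \left(679 + 816\right) 493 = \left(-1906 - 7\right) + \left(679 + 816\right) 493 = -1913 + 1495 \cdot 493 = -1913 + 737035 = 735122$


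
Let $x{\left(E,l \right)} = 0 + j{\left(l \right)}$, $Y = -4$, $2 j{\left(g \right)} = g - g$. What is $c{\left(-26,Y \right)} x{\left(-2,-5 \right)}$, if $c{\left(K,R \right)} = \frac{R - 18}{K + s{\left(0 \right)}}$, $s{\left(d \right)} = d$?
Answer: $0$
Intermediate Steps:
$j{\left(g \right)} = 0$ ($j{\left(g \right)} = \frac{g - g}{2} = \frac{1}{2} \cdot 0 = 0$)
$x{\left(E,l \right)} = 0$ ($x{\left(E,l \right)} = 0 + 0 = 0$)
$c{\left(K,R \right)} = \frac{-18 + R}{K}$ ($c{\left(K,R \right)} = \frac{R - 18}{K + 0} = \frac{-18 + R}{K}$)
$c{\left(-26,Y \right)} x{\left(-2,-5 \right)} = \frac{-18 - 4}{-26} \cdot 0 = \left(- \frac{1}{26}\right) \left(-22\right) 0 = \frac{11}{13} \cdot 0 = 0$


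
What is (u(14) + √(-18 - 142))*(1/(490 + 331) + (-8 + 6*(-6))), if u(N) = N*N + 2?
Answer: -7152354/821 - 144492*I*√10/821 ≈ -8711.8 - 556.55*I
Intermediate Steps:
u(N) = 2 + N² (u(N) = N² + 2 = 2 + N²)
(u(14) + √(-18 - 142))*(1/(490 + 331) + (-8 + 6*(-6))) = ((2 + 14²) + √(-18 - 142))*(1/(490 + 331) + (-8 + 6*(-6))) = ((2 + 196) + √(-160))*(1/821 + (-8 - 36)) = (198 + 4*I*√10)*(1/821 - 44) = (198 + 4*I*√10)*(-36123/821) = -7152354/821 - 144492*I*√10/821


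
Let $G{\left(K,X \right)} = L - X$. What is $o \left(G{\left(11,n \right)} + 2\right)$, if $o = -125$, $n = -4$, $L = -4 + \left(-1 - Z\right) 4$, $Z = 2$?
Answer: $1250$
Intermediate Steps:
$L = -16$ ($L = -4 + \left(-1 - 2\right) 4 = -4 - 12 = -16$)
$G{\left(K,X \right)} = -16 - X$
$o \left(G{\left(11,n \right)} + 2\right) = - 125 \left(\left(-16 - -4\right) + 2\right) = - 125 \left(\left(-16 + 4\right) + 2\right) = - 125 \left(-12 + 2\right) = \left(-125\right) \left(-10\right) = 1250$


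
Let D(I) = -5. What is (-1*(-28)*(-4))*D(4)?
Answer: 560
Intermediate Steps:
(-1*(-28)*(-4))*D(4) = (-1*(-28)*(-4))*(-5) = (28*(-4))*(-5) = -112*(-5) = 560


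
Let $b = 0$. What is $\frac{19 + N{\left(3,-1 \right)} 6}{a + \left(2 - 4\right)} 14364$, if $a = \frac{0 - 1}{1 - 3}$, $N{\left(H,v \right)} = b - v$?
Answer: $-239400$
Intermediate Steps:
$N{\left(H,v \right)} = - v$ ($N{\left(H,v \right)} = 0 - v = - v$)
$a = \frac{1}{2}$ ($a = - \frac{1}{-2} = \left(-1\right) \left(- \frac{1}{2}\right) = \frac{1}{2} \approx 0.5$)
$\frac{19 + N{\left(3,-1 \right)} 6}{a + \left(2 - 4\right)} 14364 = \frac{19 + \left(-1\right) \left(-1\right) 6}{\frac{1}{2} + \left(2 - 4\right)} 14364 = \frac{19 + 1 \cdot 6}{\frac{1}{2} + \left(2 - 4\right)} 14364 = \frac{19 + 6}{\frac{1}{2} - 2} \cdot 14364 = \frac{25}{- \frac{3}{2}} \cdot 14364 = 25 \left(- \frac{2}{3}\right) 14364 = \left(- \frac{50}{3}\right) 14364 = -239400$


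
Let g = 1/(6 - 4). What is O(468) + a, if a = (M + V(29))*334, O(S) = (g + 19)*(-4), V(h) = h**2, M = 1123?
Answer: 655898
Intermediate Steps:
g = 1/2 ≈ 0.50000
O(S) = -78 (O(S) = (1/2 + 19)*(-4) = (39/2)*(-4) = -78)
a = 655976 (a = (1123 + 29**2)*334 = (1123 + 841)*334 = 1964*334 = 655976)
O(468) + a = -78 + 655976 = 655898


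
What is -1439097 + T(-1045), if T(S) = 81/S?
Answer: -1503856446/1045 ≈ -1.4391e+6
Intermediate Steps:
-1439097 + T(-1045) = -1439097 + 81/(-1045) = -1439097 + 81*(-1/1045) = -1439097 - 81/1045 = -1503856446/1045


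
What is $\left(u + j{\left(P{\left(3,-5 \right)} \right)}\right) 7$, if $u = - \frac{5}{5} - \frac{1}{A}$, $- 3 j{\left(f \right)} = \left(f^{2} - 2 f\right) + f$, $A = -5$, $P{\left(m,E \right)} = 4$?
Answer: $- \frac{168}{5} \approx -33.6$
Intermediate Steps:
$j{\left(f \right)} = - \frac{f^{2}}{3} + \frac{f}{3}$ ($j{\left(f \right)} = - \frac{\left(f^{2} - 2 f\right) + f}{3} = - \frac{f^{2} - f}{3} = - \frac{f^{2}}{3} + \frac{f}{3}$)
$u = - \frac{4}{5}$ ($u = - \frac{5}{5} - \frac{1}{-5} = \left(-5\right) \frac{1}{5} - - \frac{1}{5} = -1 + \frac{1}{5} = - \frac{4}{5} \approx -0.8$)
$\left(u + j{\left(P{\left(3,-5 \right)} \right)}\right) 7 = \left(- \frac{4}{5} + \frac{1}{3} \cdot 4 \left(1 - 4\right)\right) 7 = \left(- \frac{4}{5} + \frac{1}{3} \cdot 4 \left(-3\right)\right) 7 = \left(- \frac{4}{5} - 4\right) 7 = \left(- \frac{24}{5}\right) 7 = - \frac{168}{5}$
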